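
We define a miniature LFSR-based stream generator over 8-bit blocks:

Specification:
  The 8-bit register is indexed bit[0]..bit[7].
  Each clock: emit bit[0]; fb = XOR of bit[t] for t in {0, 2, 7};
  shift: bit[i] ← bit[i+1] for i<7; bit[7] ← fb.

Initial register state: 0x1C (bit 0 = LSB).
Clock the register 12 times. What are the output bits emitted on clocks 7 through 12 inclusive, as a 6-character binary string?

001001

reg_0 = 0x1C
clock 1: out=0, reg = 0x8E
clock 2: out=0, reg = 0x47
clock 3: out=1, reg = 0x23
clock 4: out=1, reg = 0x91
clock 5: out=1, reg = 0x48
clock 6: out=0, reg = 0x24
clock 7: out=0, reg = 0x92
clock 8: out=0, reg = 0xC9
clock 9: out=1, reg = 0x64
clock 10: out=0, reg = 0xB2
clock 11: out=0, reg = 0xD9
clock 12: out=1, reg = 0x6C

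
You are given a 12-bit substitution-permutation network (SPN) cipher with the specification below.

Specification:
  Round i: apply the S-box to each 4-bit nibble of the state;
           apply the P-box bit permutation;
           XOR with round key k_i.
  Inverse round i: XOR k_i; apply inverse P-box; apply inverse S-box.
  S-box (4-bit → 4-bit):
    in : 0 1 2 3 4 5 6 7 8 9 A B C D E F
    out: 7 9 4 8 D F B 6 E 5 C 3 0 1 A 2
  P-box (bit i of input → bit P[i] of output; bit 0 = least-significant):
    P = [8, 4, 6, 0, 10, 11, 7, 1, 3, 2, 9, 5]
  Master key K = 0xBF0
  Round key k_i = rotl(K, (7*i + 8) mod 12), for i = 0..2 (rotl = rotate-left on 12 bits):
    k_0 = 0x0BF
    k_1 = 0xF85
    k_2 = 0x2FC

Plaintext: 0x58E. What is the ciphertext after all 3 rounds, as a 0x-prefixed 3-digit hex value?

0x921

s_0 = plaintext = 0x58E
s_1 = Round(s_0, k_0) = 0xA00
s_2 = Round(s_1, k_1) = 0x075
s_3 = Round(s_2, k_2) = 0x921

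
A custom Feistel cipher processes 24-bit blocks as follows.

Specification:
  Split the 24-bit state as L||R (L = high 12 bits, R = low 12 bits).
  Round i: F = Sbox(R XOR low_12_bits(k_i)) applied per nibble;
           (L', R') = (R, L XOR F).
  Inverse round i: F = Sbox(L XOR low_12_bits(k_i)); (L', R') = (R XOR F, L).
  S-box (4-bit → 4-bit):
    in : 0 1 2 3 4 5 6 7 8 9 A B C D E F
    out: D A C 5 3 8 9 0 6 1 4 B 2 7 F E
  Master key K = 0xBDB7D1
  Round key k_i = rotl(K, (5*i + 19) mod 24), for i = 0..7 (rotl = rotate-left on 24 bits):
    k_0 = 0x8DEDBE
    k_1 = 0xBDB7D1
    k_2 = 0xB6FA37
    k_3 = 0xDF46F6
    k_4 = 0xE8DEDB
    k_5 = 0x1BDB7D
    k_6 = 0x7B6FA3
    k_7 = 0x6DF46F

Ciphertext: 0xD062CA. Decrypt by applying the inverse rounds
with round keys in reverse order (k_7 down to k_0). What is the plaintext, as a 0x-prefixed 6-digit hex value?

0x30E502

s_0 = ciphertext = 0xD062CA
s_1 = InvRound(s_0, k_7) = 0x35BD06
s_2 = InvRound(s_1, k_6) = 0xFE035B
s_3 = InvRound(s_2, k_5) = 0x04CFE0
s_4 = InvRound(s_3, k_4) = 0x0F004C
s_5 = InvRound(s_4, k_3) = 0x9950F0
s_6 = InvRound(s_5, k_2) = 0x5BC995
s_7 = InvRound(s_6, k_1) = 0x5025BC
s_8 = InvRound(s_7, k_0) = 0x30E502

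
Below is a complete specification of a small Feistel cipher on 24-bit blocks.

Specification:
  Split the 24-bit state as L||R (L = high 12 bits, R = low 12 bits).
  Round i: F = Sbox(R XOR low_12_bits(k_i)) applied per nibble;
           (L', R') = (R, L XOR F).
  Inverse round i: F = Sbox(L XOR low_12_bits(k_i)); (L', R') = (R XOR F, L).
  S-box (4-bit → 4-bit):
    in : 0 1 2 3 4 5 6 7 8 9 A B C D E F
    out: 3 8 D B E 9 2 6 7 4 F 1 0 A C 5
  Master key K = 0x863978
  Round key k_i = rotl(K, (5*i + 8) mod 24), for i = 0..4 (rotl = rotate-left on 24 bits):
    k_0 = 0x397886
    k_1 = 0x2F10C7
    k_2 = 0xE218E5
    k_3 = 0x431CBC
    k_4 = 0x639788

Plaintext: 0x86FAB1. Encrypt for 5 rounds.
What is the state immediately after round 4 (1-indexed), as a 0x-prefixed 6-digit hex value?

s_0 = plaintext = 0x86FAB1
s_1 = Round(s_0, k_0) = 0xAB15D9
s_2 = Round(s_1, k_1) = 0x5D933D
s_3 = Round(s_2, k_2) = 0x33D47E
s_4 = Round(s_3, k_3) = 0x47E430
s_5 = Round(s_4, k_4) = 0x430F69

0x47E430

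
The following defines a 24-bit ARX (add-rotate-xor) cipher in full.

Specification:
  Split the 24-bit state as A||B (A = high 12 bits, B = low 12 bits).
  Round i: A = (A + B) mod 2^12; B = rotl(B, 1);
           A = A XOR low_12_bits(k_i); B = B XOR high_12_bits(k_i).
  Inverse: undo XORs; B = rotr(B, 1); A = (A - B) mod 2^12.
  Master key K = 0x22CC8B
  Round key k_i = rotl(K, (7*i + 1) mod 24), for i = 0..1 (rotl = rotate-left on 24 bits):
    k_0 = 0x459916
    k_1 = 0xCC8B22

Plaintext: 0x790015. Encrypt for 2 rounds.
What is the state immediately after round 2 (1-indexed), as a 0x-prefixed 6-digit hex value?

s_0 = plaintext = 0x790015
s_1 = Round(s_0, k_0) = 0xEB3473
s_2 = Round(s_1, k_1) = 0x80442E

0x80442E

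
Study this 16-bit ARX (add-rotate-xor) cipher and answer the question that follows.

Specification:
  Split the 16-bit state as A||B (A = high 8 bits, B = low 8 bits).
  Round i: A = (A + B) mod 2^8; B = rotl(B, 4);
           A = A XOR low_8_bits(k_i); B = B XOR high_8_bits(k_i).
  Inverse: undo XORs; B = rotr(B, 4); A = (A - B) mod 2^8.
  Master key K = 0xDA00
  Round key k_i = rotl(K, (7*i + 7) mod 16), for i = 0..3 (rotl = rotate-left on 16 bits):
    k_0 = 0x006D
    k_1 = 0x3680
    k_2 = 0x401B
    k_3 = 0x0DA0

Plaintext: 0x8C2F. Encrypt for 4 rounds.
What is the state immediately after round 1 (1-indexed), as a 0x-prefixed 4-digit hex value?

0xD6F2

s_0 = plaintext = 0x8C2F
s_1 = Round(s_0, k_0) = 0xD6F2
s_2 = Round(s_1, k_1) = 0x4819
s_3 = Round(s_2, k_2) = 0x7AD1
s_4 = Round(s_3, k_3) = 0xEB10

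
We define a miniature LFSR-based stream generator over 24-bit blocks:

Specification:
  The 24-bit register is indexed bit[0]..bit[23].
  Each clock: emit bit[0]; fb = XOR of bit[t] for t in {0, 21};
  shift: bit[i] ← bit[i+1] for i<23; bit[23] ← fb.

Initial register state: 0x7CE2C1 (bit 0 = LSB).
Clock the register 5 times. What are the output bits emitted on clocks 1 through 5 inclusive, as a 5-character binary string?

reg_0 = 0x7CE2C1
clock 1: out=1, reg = 0x3E7160
clock 2: out=0, reg = 0x9F38B0
clock 3: out=0, reg = 0x4F9C58
clock 4: out=0, reg = 0x27CE2C
clock 5: out=0, reg = 0x93E716

10000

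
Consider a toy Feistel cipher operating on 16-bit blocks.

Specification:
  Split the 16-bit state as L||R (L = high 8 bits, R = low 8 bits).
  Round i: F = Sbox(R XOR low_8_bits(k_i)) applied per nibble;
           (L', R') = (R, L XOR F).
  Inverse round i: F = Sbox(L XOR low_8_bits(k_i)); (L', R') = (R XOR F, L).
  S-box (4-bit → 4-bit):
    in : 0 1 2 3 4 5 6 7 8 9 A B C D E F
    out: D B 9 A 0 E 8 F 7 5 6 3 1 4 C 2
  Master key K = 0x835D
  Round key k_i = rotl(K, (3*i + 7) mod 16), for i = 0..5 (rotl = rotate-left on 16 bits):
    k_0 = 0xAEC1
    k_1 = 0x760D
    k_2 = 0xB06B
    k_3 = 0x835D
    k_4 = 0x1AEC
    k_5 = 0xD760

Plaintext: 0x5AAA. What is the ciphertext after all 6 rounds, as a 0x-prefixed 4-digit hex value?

s_0 = plaintext = 0x5AAA
s_1 = Round(s_0, k_0) = 0xAAD9
s_2 = Round(s_1, k_1) = 0xD9EA
s_3 = Round(s_2, k_2) = 0xEAA2
s_4 = Round(s_3, k_3) = 0xA2C8
s_5 = Round(s_4, k_4) = 0xC832
s_6 = Round(s_5, k_5) = 0x3221

0x3221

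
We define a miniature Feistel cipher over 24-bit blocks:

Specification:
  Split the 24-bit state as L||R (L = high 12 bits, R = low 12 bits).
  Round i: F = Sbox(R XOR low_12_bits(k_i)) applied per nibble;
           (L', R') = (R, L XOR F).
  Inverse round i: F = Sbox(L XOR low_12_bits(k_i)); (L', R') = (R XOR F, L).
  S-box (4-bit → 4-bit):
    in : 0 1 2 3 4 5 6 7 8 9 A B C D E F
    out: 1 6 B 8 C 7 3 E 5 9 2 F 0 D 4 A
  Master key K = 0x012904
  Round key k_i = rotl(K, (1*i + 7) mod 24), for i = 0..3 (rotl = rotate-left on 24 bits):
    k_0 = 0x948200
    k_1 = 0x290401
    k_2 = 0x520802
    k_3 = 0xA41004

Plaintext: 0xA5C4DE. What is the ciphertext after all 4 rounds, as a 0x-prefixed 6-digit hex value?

s_0 = plaintext = 0xA5C4DE
s_1 = Round(s_0, k_0) = 0x4DE988
s_2 = Round(s_1, k_1) = 0x988987
s_3 = Round(s_2, k_2) = 0x987FDF
s_4 = Round(s_3, k_3) = 0xFDF358

0xFDF358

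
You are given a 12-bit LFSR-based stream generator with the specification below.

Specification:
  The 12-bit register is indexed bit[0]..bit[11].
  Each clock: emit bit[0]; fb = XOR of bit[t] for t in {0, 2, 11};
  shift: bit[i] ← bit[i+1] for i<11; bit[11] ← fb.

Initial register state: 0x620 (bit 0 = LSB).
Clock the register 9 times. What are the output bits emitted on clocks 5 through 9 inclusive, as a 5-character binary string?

01000

reg_0 = 0x620
clock 1: out=0, reg = 0x310
clock 2: out=0, reg = 0x188
clock 3: out=0, reg = 0x0C4
clock 4: out=0, reg = 0x862
clock 5: out=0, reg = 0xC31
clock 6: out=1, reg = 0x618
clock 7: out=0, reg = 0x30C
clock 8: out=0, reg = 0x986
clock 9: out=0, reg = 0x4C3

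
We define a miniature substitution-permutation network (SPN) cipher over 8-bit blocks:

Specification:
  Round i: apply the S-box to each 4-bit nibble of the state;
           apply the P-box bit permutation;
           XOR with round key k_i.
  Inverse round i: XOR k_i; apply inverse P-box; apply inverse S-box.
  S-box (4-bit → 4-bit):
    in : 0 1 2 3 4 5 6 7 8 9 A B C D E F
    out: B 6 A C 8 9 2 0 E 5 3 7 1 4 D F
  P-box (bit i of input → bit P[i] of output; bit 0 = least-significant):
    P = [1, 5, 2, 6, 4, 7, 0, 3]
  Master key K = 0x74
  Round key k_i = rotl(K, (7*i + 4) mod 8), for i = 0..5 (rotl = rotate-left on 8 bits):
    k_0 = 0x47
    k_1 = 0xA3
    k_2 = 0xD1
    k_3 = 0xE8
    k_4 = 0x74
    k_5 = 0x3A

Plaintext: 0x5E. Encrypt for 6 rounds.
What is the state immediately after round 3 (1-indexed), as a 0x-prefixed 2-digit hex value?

0x19

s_0 = plaintext = 0x5E
s_1 = Round(s_0, k_0) = 0x19
s_2 = Round(s_1, k_1) = 0x24
s_3 = Round(s_2, k_2) = 0x19
s_4 = Round(s_3, k_3) = 0x6F
s_5 = Round(s_4, k_4) = 0x92
s_6 = Round(s_5, k_5) = 0x4B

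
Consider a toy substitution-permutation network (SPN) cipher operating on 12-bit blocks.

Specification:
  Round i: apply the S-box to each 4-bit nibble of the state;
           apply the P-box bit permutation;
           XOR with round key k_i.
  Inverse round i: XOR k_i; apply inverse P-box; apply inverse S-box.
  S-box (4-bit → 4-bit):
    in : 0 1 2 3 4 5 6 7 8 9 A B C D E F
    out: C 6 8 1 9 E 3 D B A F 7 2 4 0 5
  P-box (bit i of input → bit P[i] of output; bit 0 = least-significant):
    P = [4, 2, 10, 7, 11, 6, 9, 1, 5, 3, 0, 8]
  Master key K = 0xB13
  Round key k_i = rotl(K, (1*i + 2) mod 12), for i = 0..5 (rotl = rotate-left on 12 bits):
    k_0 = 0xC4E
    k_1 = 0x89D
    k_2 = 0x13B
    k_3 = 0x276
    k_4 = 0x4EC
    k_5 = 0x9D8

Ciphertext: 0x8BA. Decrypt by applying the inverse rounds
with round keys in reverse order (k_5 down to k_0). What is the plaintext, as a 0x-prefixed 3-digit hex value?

0x8C5

s_0 = ciphertext = 0x8BA
s_1 = InvRound(s_0, k_5) = 0x49E
s_2 = InvRound(s_1, k_4) = 0x393
s_3 = InvRound(s_2, k_3) = 0x7C9
s_4 = InvRound(s_3, k_2) = 0x357
s_5 = InvRound(s_4, k_1) = 0x9A2
s_6 = InvRound(s_5, k_0) = 0x8C5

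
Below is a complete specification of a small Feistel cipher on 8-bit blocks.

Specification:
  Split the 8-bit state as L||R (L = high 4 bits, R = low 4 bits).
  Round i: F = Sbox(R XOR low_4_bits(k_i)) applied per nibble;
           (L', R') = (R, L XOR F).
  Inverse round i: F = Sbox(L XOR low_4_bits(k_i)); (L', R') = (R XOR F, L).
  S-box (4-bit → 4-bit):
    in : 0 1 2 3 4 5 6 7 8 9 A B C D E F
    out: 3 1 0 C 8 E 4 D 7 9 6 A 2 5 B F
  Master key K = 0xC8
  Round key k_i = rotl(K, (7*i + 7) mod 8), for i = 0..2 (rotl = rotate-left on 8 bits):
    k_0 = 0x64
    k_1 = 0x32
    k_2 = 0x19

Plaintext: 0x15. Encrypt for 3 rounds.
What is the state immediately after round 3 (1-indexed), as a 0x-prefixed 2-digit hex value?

s_0 = plaintext = 0x15
s_1 = Round(s_0, k_0) = 0x50
s_2 = Round(s_1, k_1) = 0x05
s_3 = Round(s_2, k_2) = 0x52

0x52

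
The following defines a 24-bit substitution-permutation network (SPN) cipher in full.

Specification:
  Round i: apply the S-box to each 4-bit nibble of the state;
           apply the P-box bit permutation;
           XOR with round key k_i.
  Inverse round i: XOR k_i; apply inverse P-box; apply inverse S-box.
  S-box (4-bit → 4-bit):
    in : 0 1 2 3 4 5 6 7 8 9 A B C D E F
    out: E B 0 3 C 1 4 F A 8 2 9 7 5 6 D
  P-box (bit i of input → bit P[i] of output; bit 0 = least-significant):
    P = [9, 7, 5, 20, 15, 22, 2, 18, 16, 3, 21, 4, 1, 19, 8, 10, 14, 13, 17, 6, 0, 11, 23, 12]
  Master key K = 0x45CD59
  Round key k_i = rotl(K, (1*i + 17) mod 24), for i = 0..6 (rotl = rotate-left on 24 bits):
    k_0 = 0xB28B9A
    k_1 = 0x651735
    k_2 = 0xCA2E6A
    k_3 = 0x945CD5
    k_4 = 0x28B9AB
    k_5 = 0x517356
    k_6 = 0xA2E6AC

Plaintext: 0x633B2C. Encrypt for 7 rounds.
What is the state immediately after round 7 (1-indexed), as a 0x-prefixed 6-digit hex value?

s_0 = plaintext = 0x633B2C
s_1 = Round(s_0, k_0) = 0x3BE928
s_2 = Round(s_1, k_1) = 0x7D5EE4
s_3 = Round(s_2, k_2) = 0x387645
s_4 = Round(s_3, k_3) = 0xB87392
s_5 = Round(s_4, k_4) = 0x258CE0
s_6 = Round(s_5, k_5) = 0x2837FA
s_7 = Round(s_6, k_6) = 0x8F4672

0x8F4672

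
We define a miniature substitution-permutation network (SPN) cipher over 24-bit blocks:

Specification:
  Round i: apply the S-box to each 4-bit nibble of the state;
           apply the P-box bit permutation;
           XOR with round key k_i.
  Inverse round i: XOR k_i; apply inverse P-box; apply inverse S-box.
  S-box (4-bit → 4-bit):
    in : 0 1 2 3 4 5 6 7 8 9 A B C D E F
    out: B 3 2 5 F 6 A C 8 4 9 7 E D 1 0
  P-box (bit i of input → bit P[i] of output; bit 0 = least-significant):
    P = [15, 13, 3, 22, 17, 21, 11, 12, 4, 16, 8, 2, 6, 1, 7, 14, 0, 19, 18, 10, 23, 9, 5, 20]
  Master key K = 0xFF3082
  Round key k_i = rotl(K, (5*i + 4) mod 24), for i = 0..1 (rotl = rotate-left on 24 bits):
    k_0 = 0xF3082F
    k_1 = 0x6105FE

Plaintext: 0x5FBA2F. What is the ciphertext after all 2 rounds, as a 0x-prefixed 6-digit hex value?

0xF75D81

s_0 = plaintext = 0x5FBA2F
s_1 = Round(s_0, k_0) = 0xD30AD9
s_2 = Round(s_1, k_1) = 0xF75D81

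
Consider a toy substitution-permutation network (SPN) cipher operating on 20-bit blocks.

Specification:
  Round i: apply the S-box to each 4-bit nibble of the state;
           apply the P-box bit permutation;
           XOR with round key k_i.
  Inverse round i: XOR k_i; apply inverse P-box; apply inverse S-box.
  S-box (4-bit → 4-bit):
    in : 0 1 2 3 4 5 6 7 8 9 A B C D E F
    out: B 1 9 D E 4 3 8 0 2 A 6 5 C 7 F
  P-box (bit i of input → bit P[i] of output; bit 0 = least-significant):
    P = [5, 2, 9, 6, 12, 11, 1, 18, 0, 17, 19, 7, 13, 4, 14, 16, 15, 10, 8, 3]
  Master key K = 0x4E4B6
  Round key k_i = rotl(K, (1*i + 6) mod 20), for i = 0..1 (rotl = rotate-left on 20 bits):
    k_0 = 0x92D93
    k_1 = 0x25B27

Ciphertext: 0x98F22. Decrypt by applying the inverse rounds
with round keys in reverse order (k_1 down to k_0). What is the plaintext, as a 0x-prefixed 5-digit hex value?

0x33435

s_0 = ciphertext = 0x98F22
s_1 = InvRound(s_0, k_1) = 0x6DE19
s_2 = InvRound(s_1, k_0) = 0x33435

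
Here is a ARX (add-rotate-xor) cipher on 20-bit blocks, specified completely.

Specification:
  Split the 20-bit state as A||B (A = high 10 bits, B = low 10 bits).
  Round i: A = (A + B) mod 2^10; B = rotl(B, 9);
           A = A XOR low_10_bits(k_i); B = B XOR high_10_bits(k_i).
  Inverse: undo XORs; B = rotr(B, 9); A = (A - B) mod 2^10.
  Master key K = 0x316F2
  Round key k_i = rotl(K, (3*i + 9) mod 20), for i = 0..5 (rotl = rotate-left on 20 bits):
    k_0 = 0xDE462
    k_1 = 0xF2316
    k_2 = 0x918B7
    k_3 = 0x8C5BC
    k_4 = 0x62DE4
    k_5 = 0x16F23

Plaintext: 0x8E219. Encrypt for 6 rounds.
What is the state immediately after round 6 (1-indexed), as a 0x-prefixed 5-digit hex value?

s_0 = plaintext = 0x8E219
s_1 = Round(s_0, k_0) = 0x0CC75
s_2 = Round(s_1, k_1) = 0xEF9F2
s_3 = Round(s_2, k_2) = 0x41EBF
s_4 = Round(s_3, k_3) = 0x9E96E
s_5 = Round(s_4, k_4) = 0x8313C
s_6 = Round(s_5, k_5) = 0x1ACC5

0x1ACC5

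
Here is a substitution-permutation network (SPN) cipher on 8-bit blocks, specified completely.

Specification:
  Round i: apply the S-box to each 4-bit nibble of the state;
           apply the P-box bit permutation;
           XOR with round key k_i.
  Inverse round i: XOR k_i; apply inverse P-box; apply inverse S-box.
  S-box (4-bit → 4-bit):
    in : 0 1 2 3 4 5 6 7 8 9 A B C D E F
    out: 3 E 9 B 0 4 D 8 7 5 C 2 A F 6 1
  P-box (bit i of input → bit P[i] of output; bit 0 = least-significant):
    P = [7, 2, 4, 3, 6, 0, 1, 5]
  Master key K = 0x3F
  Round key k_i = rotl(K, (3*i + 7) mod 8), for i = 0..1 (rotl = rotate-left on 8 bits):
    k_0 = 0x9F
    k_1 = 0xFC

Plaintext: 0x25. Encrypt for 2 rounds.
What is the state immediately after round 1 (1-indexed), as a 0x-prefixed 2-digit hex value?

s_0 = plaintext = 0x25
s_1 = Round(s_0, k_0) = 0xEF
s_2 = Round(s_1, k_1) = 0x7F

0xEF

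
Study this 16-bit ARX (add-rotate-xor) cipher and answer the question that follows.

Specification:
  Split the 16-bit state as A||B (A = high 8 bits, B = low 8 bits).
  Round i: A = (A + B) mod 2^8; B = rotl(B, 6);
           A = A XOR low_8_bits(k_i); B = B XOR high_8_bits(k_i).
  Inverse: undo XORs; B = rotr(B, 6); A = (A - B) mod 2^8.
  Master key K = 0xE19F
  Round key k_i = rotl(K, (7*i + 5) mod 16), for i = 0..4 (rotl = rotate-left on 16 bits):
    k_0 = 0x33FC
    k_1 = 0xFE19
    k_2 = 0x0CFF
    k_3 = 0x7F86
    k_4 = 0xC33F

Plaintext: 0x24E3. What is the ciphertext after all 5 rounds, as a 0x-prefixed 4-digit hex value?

s_0 = plaintext = 0x24E3
s_1 = Round(s_0, k_0) = 0xFBCB
s_2 = Round(s_1, k_1) = 0xDF0C
s_3 = Round(s_2, k_2) = 0x140F
s_4 = Round(s_3, k_3) = 0xA5BC
s_5 = Round(s_4, k_4) = 0x5EEC

0x5EEC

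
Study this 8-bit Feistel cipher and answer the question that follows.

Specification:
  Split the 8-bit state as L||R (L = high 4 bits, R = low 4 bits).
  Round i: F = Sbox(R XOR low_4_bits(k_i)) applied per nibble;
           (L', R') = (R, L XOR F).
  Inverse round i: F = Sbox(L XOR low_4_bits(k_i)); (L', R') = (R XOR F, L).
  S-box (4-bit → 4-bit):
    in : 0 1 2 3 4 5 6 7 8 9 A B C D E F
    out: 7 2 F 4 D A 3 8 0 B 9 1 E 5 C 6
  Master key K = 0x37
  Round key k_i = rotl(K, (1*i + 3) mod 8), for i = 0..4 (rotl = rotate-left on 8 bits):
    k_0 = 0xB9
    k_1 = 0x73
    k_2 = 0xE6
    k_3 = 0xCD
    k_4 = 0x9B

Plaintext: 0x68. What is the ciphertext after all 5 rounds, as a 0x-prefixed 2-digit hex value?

0x98

s_0 = plaintext = 0x68
s_1 = Round(s_0, k_0) = 0x84
s_2 = Round(s_1, k_1) = 0x40
s_3 = Round(s_2, k_2) = 0x07
s_4 = Round(s_3, k_3) = 0x79
s_5 = Round(s_4, k_4) = 0x98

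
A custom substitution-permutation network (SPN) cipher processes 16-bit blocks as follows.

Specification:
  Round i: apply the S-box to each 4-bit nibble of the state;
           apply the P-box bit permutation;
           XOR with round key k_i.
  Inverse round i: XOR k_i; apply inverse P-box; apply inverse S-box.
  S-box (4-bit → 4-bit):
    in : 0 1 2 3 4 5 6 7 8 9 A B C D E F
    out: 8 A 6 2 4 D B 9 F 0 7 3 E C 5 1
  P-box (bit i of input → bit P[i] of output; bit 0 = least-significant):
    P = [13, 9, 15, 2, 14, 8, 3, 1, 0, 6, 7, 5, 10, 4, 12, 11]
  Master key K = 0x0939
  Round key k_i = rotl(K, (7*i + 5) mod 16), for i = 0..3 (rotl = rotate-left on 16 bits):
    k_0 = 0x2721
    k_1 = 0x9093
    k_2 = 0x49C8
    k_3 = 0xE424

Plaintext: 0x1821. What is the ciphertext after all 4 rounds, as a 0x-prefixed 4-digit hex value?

0x5816

s_0 = plaintext = 0x1821
s_1 = Round(s_0, k_0) = 0x2CDC
s_2 = Round(s_1, k_1) = 0x026D
s_3 = Round(s_2, k_2) = 0x800E
s_4 = Round(s_3, k_3) = 0x5816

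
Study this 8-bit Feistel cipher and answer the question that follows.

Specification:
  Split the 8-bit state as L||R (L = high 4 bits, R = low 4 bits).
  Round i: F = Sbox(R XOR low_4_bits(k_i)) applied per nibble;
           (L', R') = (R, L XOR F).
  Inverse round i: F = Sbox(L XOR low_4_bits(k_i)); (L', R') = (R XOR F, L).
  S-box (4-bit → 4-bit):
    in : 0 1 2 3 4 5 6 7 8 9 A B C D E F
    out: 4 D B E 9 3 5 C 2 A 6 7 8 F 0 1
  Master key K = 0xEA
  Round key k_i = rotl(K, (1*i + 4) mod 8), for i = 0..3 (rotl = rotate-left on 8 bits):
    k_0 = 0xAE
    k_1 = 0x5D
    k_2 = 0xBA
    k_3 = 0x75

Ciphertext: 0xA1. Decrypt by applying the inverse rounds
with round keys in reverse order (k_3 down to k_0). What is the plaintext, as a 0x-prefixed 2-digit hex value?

s_0 = ciphertext = 0xA1
s_1 = InvRound(s_0, k_3) = 0x0A
s_2 = InvRound(s_1, k_2) = 0xC0
s_3 = InvRound(s_2, k_1) = 0xDC
s_4 = InvRound(s_3, k_0) = 0x2D

0x2D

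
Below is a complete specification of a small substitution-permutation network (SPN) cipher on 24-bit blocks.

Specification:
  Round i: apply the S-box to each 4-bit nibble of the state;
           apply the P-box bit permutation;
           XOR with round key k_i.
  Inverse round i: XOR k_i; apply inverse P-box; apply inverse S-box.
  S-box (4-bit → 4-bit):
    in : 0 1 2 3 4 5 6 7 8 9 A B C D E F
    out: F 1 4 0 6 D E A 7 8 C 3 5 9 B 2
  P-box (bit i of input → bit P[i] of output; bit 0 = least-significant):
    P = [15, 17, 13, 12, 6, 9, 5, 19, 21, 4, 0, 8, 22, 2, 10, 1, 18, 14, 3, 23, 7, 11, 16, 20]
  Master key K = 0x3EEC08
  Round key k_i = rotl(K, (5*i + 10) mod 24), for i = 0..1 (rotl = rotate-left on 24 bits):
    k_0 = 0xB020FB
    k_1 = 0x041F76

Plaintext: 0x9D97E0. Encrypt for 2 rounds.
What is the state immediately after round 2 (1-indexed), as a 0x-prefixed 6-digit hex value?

0x894F54

s_0 = plaintext = 0x9D97E0
s_1 = Round(s_0, k_0) = 0x2E93A9
s_2 = Round(s_1, k_1) = 0x894F54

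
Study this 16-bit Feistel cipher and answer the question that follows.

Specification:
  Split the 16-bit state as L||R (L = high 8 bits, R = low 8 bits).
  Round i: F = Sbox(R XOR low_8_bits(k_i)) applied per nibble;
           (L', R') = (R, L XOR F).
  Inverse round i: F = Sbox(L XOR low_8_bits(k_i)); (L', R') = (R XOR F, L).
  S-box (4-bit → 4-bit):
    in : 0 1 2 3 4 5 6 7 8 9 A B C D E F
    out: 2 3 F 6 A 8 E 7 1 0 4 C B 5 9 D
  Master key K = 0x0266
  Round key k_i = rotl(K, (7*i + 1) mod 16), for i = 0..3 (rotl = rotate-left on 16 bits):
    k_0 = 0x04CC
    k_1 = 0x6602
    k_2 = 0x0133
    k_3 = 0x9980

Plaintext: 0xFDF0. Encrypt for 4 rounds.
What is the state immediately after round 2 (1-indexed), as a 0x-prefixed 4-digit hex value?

s_0 = plaintext = 0xFDF0
s_1 = Round(s_0, k_0) = 0xF096
s_2 = Round(s_1, k_1) = 0x96FA
s_3 = Round(s_2, k_2) = 0xFA26
s_4 = Round(s_3, k_3) = 0x26B4

0x96FA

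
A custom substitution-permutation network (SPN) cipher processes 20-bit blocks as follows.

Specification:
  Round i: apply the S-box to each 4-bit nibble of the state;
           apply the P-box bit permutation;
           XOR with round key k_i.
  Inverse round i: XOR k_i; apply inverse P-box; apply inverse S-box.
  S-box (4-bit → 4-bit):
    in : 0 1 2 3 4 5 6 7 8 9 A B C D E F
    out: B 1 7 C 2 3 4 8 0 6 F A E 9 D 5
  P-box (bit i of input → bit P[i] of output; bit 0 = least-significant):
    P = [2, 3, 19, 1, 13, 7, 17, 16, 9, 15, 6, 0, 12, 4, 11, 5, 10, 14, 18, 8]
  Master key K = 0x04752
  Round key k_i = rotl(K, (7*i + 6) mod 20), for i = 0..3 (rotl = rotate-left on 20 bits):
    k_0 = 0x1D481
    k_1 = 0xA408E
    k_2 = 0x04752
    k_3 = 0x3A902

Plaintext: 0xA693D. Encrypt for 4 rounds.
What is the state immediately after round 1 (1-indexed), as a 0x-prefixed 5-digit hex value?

s_0 = plaintext = 0xA693D
s_1 = Round(s_0, k_0) = 0x619C7
s_2 = Round(s_1, k_1) = 0xDD04C
s_3 = Round(s_2, k_2) = 0x8D0F9
s_4 = Round(s_3, k_3) = 0x91B2B

0x619C7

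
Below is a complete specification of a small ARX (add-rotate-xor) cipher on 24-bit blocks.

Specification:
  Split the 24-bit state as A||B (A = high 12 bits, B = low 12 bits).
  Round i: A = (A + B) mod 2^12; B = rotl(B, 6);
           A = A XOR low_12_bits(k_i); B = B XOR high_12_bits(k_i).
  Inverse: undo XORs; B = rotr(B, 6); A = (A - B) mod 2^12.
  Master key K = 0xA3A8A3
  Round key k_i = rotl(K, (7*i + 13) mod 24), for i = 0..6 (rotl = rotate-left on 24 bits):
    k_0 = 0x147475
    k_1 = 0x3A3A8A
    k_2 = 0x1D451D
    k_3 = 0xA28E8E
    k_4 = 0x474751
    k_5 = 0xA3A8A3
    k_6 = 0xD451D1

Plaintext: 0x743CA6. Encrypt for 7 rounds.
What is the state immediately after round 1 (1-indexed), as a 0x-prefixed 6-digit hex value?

0x79C8F5

s_0 = plaintext = 0x743CA6
s_1 = Round(s_0, k_0) = 0x79C8F5
s_2 = Round(s_1, k_1) = 0xA1BEC0
s_3 = Round(s_2, k_2) = 0xDC61EF
s_4 = Round(s_3, k_3) = 0x13B1EF
s_5 = Round(s_4, k_4) = 0x47BFB3
s_6 = Round(s_5, k_5) = 0xC8D6C4
s_7 = Round(s_6, k_6) = 0x280C5E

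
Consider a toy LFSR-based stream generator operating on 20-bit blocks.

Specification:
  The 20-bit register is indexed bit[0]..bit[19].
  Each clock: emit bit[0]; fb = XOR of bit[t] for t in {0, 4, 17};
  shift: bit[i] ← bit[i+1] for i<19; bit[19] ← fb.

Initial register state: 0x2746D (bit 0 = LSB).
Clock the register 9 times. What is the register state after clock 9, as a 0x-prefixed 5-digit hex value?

0x7D13A

reg_0 = 0x2746D
clock 1: out=1, reg = 0x13A36
clock 2: out=0, reg = 0x89D1B
clock 3: out=1, reg = 0x44E8D
clock 4: out=1, reg = 0xA2746
clock 5: out=0, reg = 0xD13A3
clock 6: out=1, reg = 0xE89D1
clock 7: out=1, reg = 0xF44E8
clock 8: out=0, reg = 0xFA274
clock 9: out=0, reg = 0x7D13A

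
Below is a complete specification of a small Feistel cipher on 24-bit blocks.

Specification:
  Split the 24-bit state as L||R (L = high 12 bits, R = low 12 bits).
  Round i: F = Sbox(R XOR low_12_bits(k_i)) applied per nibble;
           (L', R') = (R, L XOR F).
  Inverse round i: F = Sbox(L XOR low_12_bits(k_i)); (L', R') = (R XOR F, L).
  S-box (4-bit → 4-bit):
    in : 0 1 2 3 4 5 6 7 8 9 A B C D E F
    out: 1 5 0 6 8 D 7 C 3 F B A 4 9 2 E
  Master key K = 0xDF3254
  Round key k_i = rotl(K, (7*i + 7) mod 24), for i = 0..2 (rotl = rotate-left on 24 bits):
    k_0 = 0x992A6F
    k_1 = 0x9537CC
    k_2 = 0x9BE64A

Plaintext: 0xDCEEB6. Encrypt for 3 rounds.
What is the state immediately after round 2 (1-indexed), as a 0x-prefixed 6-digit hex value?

0x551E4F

s_0 = plaintext = 0xDCEEB6
s_1 = Round(s_0, k_0) = 0xEB6551
s_2 = Round(s_1, k_1) = 0x551E4F
s_3 = Round(s_2, k_2) = 0xE4F64C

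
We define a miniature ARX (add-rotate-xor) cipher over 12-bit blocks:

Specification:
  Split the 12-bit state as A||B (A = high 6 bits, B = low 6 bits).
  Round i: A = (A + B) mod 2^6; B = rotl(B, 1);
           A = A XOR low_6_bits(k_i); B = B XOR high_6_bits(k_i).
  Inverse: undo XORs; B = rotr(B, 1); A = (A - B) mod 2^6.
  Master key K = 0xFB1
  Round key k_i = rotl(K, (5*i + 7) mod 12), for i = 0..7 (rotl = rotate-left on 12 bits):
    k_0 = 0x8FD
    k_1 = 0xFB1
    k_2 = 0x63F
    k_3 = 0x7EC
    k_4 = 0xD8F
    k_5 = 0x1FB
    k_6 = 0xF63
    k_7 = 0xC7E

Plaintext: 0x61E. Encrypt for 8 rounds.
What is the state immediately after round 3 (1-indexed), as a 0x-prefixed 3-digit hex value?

s_0 = plaintext = 0x61E
s_1 = Round(s_0, k_0) = 0x2DF
s_2 = Round(s_1, k_1) = 0x6C0
s_3 = Round(s_2, k_2) = 0x918
s_4 = Round(s_3, k_3) = 0x42F
s_5 = Round(s_4, k_4) = 0xC29
s_6 = Round(s_5, k_5) = 0x894
s_7 = Round(s_6, k_6) = 0x555
s_8 = Round(s_7, k_7) = 0x51B

0x918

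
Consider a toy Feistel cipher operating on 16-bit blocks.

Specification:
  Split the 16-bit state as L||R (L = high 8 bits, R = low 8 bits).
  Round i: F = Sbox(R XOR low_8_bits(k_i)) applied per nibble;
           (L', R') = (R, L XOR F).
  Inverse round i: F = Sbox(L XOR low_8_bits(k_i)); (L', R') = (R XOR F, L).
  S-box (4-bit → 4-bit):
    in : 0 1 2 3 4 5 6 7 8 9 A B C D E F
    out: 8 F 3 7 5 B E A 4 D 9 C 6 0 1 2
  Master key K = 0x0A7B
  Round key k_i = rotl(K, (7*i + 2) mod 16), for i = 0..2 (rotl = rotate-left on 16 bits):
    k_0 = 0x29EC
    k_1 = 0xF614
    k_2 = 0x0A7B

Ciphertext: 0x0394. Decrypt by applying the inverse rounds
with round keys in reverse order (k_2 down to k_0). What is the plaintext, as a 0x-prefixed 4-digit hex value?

0x3936

s_0 = ciphertext = 0x0394
s_1 = InvRound(s_0, k_2) = 0x3003
s_2 = InvRound(s_1, k_1) = 0x3630
s_3 = InvRound(s_2, k_0) = 0x3936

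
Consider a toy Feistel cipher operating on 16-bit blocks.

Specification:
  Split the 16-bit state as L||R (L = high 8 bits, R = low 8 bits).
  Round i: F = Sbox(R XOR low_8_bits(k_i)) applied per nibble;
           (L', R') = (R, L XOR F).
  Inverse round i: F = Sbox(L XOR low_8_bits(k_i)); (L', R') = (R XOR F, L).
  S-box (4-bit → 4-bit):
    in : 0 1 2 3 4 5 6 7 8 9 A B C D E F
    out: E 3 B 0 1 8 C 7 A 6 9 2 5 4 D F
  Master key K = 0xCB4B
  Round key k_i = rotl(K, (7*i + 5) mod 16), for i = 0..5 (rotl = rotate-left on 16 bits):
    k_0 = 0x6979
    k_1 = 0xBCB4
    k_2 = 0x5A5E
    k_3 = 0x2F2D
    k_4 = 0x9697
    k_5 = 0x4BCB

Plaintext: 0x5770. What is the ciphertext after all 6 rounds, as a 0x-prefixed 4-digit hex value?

0x6E5E

s_0 = plaintext = 0x5770
s_1 = Round(s_0, k_0) = 0x70B1
s_2 = Round(s_1, k_1) = 0xB198
s_3 = Round(s_2, k_2) = 0x98ED
s_4 = Round(s_3, k_3) = 0xEDC6
s_5 = Round(s_4, k_4) = 0xC66E
s_6 = Round(s_5, k_5) = 0x6E5E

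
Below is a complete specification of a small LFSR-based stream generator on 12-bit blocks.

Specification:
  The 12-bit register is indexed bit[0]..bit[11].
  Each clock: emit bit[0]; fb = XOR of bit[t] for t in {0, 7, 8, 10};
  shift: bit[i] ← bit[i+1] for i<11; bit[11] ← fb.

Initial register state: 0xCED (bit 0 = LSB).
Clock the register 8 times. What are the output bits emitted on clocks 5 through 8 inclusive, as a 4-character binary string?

0111

reg_0 = 0xCED
clock 1: out=1, reg = 0xE76
clock 2: out=0, reg = 0xF3B
clock 3: out=1, reg = 0xF9D
clock 4: out=1, reg = 0x7CE
clock 5: out=0, reg = 0xBE7
clock 6: out=1, reg = 0xDF3
clock 7: out=1, reg = 0x6F9
clock 8: out=1, reg = 0xB7C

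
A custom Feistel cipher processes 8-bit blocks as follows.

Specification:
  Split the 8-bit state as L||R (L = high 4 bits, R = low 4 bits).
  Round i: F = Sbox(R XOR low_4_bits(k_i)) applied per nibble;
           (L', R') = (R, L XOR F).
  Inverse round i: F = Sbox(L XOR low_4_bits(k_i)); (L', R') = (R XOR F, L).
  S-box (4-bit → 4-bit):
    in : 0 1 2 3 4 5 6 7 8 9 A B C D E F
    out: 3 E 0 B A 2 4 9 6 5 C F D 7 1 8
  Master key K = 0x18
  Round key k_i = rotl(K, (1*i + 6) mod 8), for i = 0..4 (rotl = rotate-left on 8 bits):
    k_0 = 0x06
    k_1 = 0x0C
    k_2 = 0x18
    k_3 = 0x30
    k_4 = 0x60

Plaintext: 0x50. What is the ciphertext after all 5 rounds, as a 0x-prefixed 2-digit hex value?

0x29

s_0 = plaintext = 0x50
s_1 = Round(s_0, k_0) = 0x01
s_2 = Round(s_1, k_1) = 0x17
s_3 = Round(s_2, k_2) = 0x79
s_4 = Round(s_3, k_3) = 0x92
s_5 = Round(s_4, k_4) = 0x29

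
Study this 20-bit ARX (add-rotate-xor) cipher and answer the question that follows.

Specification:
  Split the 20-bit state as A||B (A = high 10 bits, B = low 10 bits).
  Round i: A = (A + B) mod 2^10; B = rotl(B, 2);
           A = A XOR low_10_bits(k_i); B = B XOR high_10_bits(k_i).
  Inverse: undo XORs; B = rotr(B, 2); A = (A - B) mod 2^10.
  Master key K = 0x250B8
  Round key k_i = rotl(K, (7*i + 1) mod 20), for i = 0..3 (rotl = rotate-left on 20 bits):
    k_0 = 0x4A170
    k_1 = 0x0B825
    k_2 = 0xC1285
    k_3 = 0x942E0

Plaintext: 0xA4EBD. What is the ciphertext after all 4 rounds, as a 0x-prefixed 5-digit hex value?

s_0 = plaintext = 0xA4EBD
s_1 = Round(s_0, k_0) = 0x083DE
s_2 = Round(s_1, k_1) = 0xF6F55
s_3 = Round(s_2, k_2) = 0x6D653
s_4 = Round(s_3, k_3) = 0xBA31E

0xBA31E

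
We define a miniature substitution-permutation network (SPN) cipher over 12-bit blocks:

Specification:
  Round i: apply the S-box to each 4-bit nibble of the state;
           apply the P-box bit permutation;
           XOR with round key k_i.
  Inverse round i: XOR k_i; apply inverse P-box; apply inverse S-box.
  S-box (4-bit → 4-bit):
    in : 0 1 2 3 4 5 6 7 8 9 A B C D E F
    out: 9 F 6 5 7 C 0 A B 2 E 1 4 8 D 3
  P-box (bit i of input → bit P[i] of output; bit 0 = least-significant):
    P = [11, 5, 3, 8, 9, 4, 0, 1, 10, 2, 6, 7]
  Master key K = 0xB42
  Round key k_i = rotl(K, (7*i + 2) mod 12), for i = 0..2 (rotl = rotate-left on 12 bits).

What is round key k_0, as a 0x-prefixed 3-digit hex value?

K = 0xB42
k_0 = rotl(K, (7*0+2) mod 12) = rotl(K, 2) = 0xD0A

0xD0A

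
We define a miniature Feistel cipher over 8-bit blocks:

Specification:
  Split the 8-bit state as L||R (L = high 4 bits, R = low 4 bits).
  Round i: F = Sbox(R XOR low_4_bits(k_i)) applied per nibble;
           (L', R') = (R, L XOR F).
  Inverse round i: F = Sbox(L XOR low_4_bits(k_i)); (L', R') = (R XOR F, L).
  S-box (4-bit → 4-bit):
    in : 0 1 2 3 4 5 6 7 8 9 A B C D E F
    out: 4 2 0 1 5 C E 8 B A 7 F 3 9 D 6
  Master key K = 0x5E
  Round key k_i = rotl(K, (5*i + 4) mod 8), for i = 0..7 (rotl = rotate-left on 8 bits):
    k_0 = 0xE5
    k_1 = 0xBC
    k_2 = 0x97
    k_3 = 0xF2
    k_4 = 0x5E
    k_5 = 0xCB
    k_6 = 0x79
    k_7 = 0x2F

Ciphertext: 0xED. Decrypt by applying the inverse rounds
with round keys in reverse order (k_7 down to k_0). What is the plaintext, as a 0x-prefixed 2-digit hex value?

s_0 = ciphertext = 0xED
s_1 = InvRound(s_0, k_7) = 0xFE
s_2 = InvRound(s_1, k_6) = 0x0F
s_3 = InvRound(s_2, k_5) = 0x00
s_4 = InvRound(s_3, k_4) = 0xD0
s_5 = InvRound(s_4, k_3) = 0x6D
s_6 = InvRound(s_5, k_2) = 0xF6
s_7 = InvRound(s_6, k_1) = 0x7F
s_8 = InvRound(s_7, k_0) = 0xF7

0xF7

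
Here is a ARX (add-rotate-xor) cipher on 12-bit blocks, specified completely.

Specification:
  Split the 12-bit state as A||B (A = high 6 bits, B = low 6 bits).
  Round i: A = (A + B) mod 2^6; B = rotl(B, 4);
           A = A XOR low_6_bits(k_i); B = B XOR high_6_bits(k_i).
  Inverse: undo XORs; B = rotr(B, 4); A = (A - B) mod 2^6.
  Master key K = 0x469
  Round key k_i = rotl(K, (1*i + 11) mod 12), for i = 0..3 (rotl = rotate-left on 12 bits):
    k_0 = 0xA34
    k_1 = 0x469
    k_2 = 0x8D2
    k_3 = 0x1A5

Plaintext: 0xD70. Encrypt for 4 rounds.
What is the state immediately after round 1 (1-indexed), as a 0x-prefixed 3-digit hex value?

0x464

s_0 = plaintext = 0xD70
s_1 = Round(s_0, k_0) = 0x464
s_2 = Round(s_1, k_1) = 0x718
s_3 = Round(s_2, k_2) = 0x9A5
s_4 = Round(s_3, k_3) = 0xB9F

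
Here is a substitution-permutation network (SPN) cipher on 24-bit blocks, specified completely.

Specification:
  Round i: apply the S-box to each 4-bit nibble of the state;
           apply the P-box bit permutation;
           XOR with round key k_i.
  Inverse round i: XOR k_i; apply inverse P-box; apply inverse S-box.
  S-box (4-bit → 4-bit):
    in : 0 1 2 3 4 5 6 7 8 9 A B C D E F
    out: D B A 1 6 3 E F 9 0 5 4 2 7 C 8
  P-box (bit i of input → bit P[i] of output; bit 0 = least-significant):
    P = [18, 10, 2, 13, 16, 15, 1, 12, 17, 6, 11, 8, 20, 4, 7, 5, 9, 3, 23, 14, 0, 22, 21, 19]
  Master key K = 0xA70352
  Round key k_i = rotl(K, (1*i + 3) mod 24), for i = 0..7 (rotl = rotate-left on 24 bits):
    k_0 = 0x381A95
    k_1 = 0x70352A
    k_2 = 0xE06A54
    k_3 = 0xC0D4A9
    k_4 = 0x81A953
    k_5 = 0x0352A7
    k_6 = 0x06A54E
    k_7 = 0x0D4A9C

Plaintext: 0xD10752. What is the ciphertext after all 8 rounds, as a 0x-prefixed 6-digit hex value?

s_0 = plaintext = 0xD10752
s_1 = Round(s_0, k_0) = 0x4BF57C
s_2 = Round(s_1, k_1) = 0x93A148
s_3 = Round(s_2, k_2) = 0xF6C996
s_4 = Round(s_3, k_3) = 0x48B0B5
s_5 = Round(s_4, k_4) = 0xE7E6D1
s_6 = Round(s_5, k_5) = 0xAEBD4D
s_7 = Round(s_6, k_6) = 0xA06989
s_8 = Round(s_7, k_7) = 0xAC182D

0xAC182D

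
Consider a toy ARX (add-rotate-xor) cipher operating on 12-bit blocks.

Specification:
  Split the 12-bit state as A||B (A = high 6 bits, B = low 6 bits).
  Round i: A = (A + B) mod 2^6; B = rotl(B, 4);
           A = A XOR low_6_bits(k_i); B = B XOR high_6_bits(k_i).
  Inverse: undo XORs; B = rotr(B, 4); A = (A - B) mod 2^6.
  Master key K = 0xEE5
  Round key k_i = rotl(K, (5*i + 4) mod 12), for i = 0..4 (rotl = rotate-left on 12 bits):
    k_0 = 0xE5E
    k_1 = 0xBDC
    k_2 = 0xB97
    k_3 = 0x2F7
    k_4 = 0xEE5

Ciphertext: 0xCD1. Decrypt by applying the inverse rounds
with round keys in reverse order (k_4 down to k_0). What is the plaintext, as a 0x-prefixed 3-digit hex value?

0x8B4

s_0 = ciphertext = 0xCD1
s_1 = InvRound(s_0, k_4) = 0xB2A
s_2 = InvRound(s_1, k_3) = 0x546
s_3 = InvRound(s_2, k_2) = 0x822
s_4 = InvRound(s_3, k_1) = 0x234
s_5 = InvRound(s_4, k_0) = 0x8B4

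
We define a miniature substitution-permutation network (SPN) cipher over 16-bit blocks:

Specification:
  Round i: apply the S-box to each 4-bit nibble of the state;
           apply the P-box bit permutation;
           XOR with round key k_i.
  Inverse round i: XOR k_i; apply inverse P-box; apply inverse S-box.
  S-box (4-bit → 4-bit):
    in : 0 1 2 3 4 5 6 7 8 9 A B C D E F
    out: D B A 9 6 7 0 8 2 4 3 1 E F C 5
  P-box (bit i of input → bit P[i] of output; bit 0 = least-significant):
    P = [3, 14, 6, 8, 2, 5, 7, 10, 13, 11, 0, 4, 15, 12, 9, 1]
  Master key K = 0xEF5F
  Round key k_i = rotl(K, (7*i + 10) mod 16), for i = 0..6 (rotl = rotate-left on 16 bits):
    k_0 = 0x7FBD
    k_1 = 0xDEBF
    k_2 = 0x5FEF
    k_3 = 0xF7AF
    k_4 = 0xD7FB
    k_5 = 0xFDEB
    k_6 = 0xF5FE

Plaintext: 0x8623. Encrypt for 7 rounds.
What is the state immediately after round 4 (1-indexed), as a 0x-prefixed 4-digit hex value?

s_0 = plaintext = 0x8623
s_1 = Round(s_0, k_0) = 0x6A95
s_2 = Round(s_1, k_1) = 0xB677
s_3 = Round(s_2, k_2) = 0xDAEF
s_4 = Round(s_3, k_3) = 0x4965
s_5 = Round(s_4, k_4) = 0x85B2
s_6 = Round(s_5, k_5) = 0x84EE
s_7 = Round(s_6, k_6) = 0xE83F

0x4965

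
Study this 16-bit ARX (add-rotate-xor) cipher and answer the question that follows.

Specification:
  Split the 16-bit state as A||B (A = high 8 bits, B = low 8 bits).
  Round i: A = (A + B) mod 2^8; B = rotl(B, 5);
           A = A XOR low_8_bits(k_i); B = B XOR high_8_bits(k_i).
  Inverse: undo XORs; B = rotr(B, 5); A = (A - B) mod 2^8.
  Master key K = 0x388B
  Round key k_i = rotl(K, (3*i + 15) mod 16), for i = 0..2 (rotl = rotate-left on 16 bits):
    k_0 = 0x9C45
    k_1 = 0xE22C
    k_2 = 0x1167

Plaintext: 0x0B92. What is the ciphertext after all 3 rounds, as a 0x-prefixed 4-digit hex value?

s_0 = plaintext = 0x0B92
s_1 = Round(s_0, k_0) = 0xD8CE
s_2 = Round(s_1, k_1) = 0x8A3B
s_3 = Round(s_2, k_2) = 0xA276

0xA276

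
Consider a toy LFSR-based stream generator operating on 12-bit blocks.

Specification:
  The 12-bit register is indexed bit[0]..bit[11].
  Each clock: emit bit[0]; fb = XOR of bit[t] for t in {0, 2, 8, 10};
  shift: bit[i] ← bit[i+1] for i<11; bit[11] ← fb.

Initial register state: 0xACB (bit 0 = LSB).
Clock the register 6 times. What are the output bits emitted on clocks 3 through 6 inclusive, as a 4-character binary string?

0100

reg_0 = 0xACB
clock 1: out=1, reg = 0xD65
clock 2: out=1, reg = 0x6B2
clock 3: out=0, reg = 0xB59
clock 4: out=1, reg = 0x5AC
clock 5: out=0, reg = 0xAD6
clock 6: out=0, reg = 0xD6B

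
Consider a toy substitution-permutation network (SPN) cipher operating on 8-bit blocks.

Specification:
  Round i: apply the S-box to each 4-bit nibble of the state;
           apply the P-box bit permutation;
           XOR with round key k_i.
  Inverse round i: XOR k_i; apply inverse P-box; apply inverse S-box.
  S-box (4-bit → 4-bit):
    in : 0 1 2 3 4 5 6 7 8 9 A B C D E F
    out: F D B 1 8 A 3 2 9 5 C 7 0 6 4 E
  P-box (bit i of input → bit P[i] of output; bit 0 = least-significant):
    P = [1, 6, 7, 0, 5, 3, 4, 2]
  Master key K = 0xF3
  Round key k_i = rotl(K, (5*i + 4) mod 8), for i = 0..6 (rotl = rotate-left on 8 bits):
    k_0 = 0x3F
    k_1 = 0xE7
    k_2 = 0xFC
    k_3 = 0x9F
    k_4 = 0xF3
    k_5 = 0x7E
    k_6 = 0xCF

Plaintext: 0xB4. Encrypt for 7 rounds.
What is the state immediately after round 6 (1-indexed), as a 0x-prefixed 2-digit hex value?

s_0 = plaintext = 0xB4
s_1 = Round(s_0, k_0) = 0x06
s_2 = Round(s_1, k_1) = 0x99
s_3 = Round(s_2, k_2) = 0x4E
s_4 = Round(s_3, k_3) = 0x1B
s_5 = Round(s_4, k_4) = 0x05
s_6 = Round(s_5, k_5) = 0x03
s_7 = Round(s_6, k_6) = 0xF1

0x03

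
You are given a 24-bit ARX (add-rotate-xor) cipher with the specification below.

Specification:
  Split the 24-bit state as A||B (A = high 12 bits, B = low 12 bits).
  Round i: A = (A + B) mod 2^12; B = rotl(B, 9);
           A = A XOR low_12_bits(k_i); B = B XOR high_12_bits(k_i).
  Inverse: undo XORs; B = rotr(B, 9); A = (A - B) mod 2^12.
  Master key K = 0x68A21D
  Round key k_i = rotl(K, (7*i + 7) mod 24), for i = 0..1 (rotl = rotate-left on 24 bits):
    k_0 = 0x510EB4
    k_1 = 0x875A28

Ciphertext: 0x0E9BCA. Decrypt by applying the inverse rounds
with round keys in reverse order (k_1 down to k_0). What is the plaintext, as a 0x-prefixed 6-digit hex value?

0xB3074C

s_0 = ciphertext = 0x0E9BCA
s_1 = InvRound(s_0, k_1) = 0xCC8DF9
s_2 = InvRound(s_1, k_0) = 0xB3074C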